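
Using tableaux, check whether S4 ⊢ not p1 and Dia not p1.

Not valid

Tableau for the negation not (not p1 and Dia not p1):
1. not (not p1 and Dia not p1), 0
2. not Dia not p1, 0
3. p1, 0
Accessibility: 0R0
The negation has an open branch (countermodel exists).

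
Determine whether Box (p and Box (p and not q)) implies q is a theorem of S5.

Tableau for the negation not (Box (p and Box (p and not q)) implies q):
1. not (Box (p and Box (p and not q)) implies q), u
2. Box (p and Box (p and not q)), u
3. not q, u
4. p and Box (p and not q), u
5. p, u
6. Box (p and not q), u
7. p and not q, u
Accessibility: uRu
The negation has an open branch (countermodel exists).

Invalid (countermodel exists)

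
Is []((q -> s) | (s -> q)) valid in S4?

Yes, valid

Tableau for the negation ~[]((q -> s) | (s -> q)):
1. ~[]((q -> s) | (s -> q)), 0
2. ~((q -> s) | (s -> q)), 1   [~[]-rule on 1: fresh world 1, 0R1]
3. ~(q -> s), 1   [~|-rule on 2]
4. ~(s -> q), 1   [~|-rule on 2]
5. q, 1   [~->-rule on 3]
6. ~s, 1   [~->-rule on 3]
7. s, 1   [~->-rule on 4]
8. ~q, 1   [~->-rule on 4]
Accessibility: 0R0, 0R1, 1R1
Branch closes: s and ~s both at 1.
Every branch of the negation's tableau closes; the branch above is one of them.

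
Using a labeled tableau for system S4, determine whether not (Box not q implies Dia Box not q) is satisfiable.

1. not (Box not q implies Dia Box not q), 0
2. Box not q, 0
3. not Dia Box not q, 0
4. not q, 0
5. not Box not q, 0
6. q, 1
7. not q, 1
Accessibility: 0R0, 0R1, 1R1
Branch closes: q and not q both at 1.
All branches of the tableau close; one closing branch shown above.

Unsatisfiable (every branch closes)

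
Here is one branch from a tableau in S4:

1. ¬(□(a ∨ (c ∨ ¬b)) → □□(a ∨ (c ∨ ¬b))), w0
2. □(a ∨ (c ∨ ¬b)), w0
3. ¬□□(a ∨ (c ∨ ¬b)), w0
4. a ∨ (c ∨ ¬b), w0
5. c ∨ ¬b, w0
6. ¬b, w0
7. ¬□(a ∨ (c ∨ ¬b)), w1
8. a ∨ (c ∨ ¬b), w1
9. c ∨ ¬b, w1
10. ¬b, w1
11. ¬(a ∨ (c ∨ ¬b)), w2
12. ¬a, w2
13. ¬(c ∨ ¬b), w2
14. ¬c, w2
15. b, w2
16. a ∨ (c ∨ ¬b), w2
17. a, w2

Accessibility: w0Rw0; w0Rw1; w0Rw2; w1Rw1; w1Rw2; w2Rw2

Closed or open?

Yes, closed

Both a and ¬a appear at w2.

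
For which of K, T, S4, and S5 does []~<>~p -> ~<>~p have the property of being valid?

K-tableau for the negation ~([]~<>~p -> ~<>~p):
1. ~([]~<>~p -> ~<>~p), u
2. []~<>~p, u
3. <>~p, u
4. ~p, v
5. ~<>~p, v
Accessibility: uRv
Complete open branch: countermodel on a K-frame, so not valid in K.
T-tableau for the negation ~([]~<>~p -> ~<>~p):
1. ~([]~<>~p -> ~<>~p), u
2. []~<>~p, u
3. <>~p, u
4. ~<>~p, u
5. p, u
6. ~p, v
7. ~<>~p, v
8. p, v
Accessibility: uRu, uRv, vRv
Branch closes: p and ~p both at v.
Every branch closes (one shown): valid in T, hence also in S4, S5 (every theorem of T is a theorem of S4 and S5).

T, S4, S5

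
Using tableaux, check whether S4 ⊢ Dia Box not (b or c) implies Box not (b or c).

No, not valid

Tableau for the negation not (Dia Box not (b or c) implies Box not (b or c)):
1. not (Dia Box not (b or c) implies Box not (b or c)), 0
2. Dia Box not (b or c), 0
3. not Box not (b or c), 0
4. Box not (b or c), 1
5. not (b or c), 1
6. not b, 1
7. not c, 1
8. b or c, 2
9. c, 2
Accessibility: 0R0, 0R1, 0R2, 1R1, 2R2
The negation has an open branch (countermodel exists).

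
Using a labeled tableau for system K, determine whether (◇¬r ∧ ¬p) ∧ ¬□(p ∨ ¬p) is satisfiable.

No, unsatisfiable

1. (◇¬r ∧ ¬p) ∧ ¬□(p ∨ ¬p), 0
2. ◇¬r ∧ ¬p, 0
3. ¬□(p ∨ ¬p), 0
4. ◇¬r, 0
5. ¬p, 0
6. ¬(p ∨ ¬p), 1
7. ¬p, 1
8. p, 1
Accessibility: 0R1
Branch closes: p and ¬p both at 1.
(One branch shown.) All branches close.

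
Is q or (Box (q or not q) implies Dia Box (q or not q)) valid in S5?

Valid

Tableau for the negation not (q or (Box (q or not q) implies Dia Box (q or not q))):
1. not (q or (Box (q or not q) implies Dia Box (q or not q))), 0
2. not q, 0
3. not (Box (q or not q) implies Dia Box (q or not q)), 0
4. Box (q or not q), 0
5. not Dia Box (q or not q), 0
6. q or not q, 0
7. not Box (q or not q), 0
8. not (q or not q), 1
9. not q, 1
10. q, 1
Accessibility: 0R0, 0R1, 1R0, 1R1
Branch closes: q and not q both at 1.
Every branch of the negation's tableau closes; the branch above is one of them.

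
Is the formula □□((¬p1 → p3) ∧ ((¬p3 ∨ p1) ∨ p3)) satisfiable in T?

1. □□((¬p1 → p3) ∧ ((¬p3 ∨ p1) ∨ p3)), u
2. □((¬p1 → p3) ∧ ((¬p3 ∨ p1) ∨ p3)), u
3. (¬p1 → p3) ∧ ((¬p3 ∨ p1) ∨ p3), u
4. ¬p1 → p3, u
5. (¬p3 ∨ p1) ∨ p3, u
6. p3, u
Accessibility: uRu

Satisfiable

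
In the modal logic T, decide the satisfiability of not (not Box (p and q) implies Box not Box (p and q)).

Satisfiable

1. not (not Box (p and q) implies Box not Box (p and q)), u
2. not Box (p and q), u
3. not Box not Box (p and q), u
4. not (p and q), v
5. not q, v
6. Box (p and q), w
7. p and q, w
8. p, w
9. q, w
Accessibility: uRu, uRv, uRw, vRv, wRw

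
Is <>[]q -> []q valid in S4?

Tableau for the negation ~(<>[]q -> []q):
1. ~(<>[]q -> []q), u
2. <>[]q, u
3. ~[]q, u
4. []q, v
5. q, v
6. ~q, w
Accessibility: uRu, uRv, uRw, vRv, wRw
The negation has an open branch (countermodel exists).

No, not valid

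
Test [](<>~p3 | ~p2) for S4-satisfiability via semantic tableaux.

1. [](<>~p3 | ~p2), u
2. <>~p3 | ~p2, u
3. ~p2, u
Accessibility: uRu

Satisfiable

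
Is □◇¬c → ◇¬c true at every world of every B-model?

Valid in B

Tableau for the negation ¬(□◇¬c → ◇¬c):
1. ¬(□◇¬c → ◇¬c), 0
2. □◇¬c, 0
3. ¬◇¬c, 0
4. ◇¬c, 0
5. c, 0
6. ¬c, 1
7. ◇¬c, 1
8. c, 1
Accessibility: 0R0, 0R1, 1R0, 1R1
Branch closes: c and ¬c both at 1.
All branches of the negation close; one closing branch shown above.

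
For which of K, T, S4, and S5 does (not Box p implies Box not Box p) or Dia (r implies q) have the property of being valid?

S4-tableau for the negation not ((not Box p implies Box not Box p) or Dia (r implies q)):
1. not ((not Box p implies Box not Box p) or Dia (r implies q)), u
2. not (not Box p implies Box not Box p), u
3. not Dia (r implies q), u
4. not Box p, u
5. not Box not Box p, u
6. not (r implies q), u
7. r, u
8. not q, u
9. not p, v
10. not (r implies q), v
11. r, v
12. not q, v
13. Box p, w
14. not (r implies q), w
15. r, w
16. not q, w
17. p, w
Accessibility: uRu, uRv, uRw, vRv, wRw
Complete open branch: countermodel on an S4-frame, so not valid in S4, nor in K, T (the same frame is also a K-frame and a T-frame).
S5-tableau for the negation not ((not Box p implies Box not Box p) or Dia (r implies q)):
1. not ((not Box p implies Box not Box p) or Dia (r implies q)), u
2. not (not Box p implies Box not Box p), u
3. not Dia (r implies q), u
4. not Box p, u
5. not Box not Box p, u
6. not (r implies q), u
7. r, u
8. not q, u
9. not p, v
10. not (r implies q), v
11. r, v
12. not q, v
13. Box p, w
14. not (r implies q), w
15. r, w
16. not q, w
17. p, u
18. p, v
Accessibility: uRu, uRv, uRw, vRu, vRv, vRw, wRu, wRv, wRw
Branch closes: p and not p both at v.
Every branch closes (one shown): valid in S5.

S5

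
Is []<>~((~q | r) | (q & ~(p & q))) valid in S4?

No, not valid

Tableau for the negation ~[]<>~((~q | r) | (q & ~(p & q))):
1. ~[]<>~((~q | r) | (q & ~(p & q))), u
2. ~<>~((~q | r) | (q & ~(p & q))), v   [~[]-rule on 1: fresh world v, uRv]
3. (~q | r) | (q & ~(p & q)), v   [~<>-rule on 2 via vRv]
4. q & ~(p & q), v   [|-rule on 3 (branches; this branch)]
5. q, v   [&-rule on 4]
6. ~(p & q), v   [&-rule on 4]
7. ~p, v   [~&-rule on 6 (branches; this branch)]
Accessibility: uRu, uRv, vRv
The negation has an open branch (countermodel exists).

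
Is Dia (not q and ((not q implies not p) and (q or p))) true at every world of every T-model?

Tableau for the negation not Dia (not q and ((not q implies not p) and (q or p))):
1. not Dia (not q and ((not q implies not p) and (q or p))), u
2. not (not q and ((not q implies not p) and (q or p))), u
3. not ((not q implies not p) and (q or p)), u
4. not (q or p), u
5. not q, u
6. not p, u
Accessibility: uRu
The negation has an open branch (countermodel exists).

Not valid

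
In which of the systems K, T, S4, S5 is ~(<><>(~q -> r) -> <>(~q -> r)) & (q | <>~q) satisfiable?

K, T

S4-tableau for the formula:
1. ~(<><>(~q -> r) -> <>(~q -> r)) & (q | <>~q), w0
2. ~(<><>(~q -> r) -> <>(~q -> r)), w0
3. q | <>~q, w0
4. <><>(~q -> r), w0
5. ~<>(~q -> r), w0
6. ~(~q -> r), w0
7. ~q, w0
8. ~r, w0
9. <>~q, w0
10. <>(~q -> r), w1
11. ~(~q -> r), w1
12. ~q, w1
13. ~r, w1
14. ~q, w2
15. ~(~q -> r), w2
16. ~r, w2
17. ~q -> r, w3
18. ~(~q -> r), w3
19. ~q, w3
20. ~r, w3
21. r, w3
Accessibility: w0Rw0, w0Rw1, w0Rw2, w0Rw3, w1Rw1, w1Rw3, w2Rw2, w3Rw3
Branch closes: r and ~r both at w3.
Every branch closes (one shown): unsatisfiable in S4, hence also in S5 (every S5-frame is an S4-frame).
T-tableau for the formula:
1. ~(<><>(~q -> r) -> <>(~q -> r)) & (q | <>~q), w0
2. ~(<><>(~q -> r) -> <>(~q -> r)), w0
3. q | <>~q, w0
4. <><>(~q -> r), w0
5. ~<>(~q -> r), w0
6. ~(~q -> r), w0
7. ~q, w0
8. ~r, w0
9. <>~q, w0
10. <>(~q -> r), w1
11. ~(~q -> r), w1
12. ~q, w1
13. ~r, w1
14. ~q, w2
15. ~(~q -> r), w2
16. ~r, w2
17. ~q -> r, w3
18. r, w3
Accessibility: w0Rw0, w0Rw1, w0Rw2, w1Rw1, w1Rw3, w2Rw2, w3Rw3
Complete open branch: satisfiable in T, hence also in K (this T-model is also a K-model).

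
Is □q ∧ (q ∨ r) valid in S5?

Tableau for the negation ¬(□q ∧ (q ∨ r)):
1. ¬(□q ∧ (q ∨ r)), u
2. ¬(q ∨ r), u   [¬∧-rule on 1 (branches; this branch)]
3. ¬q, u   [¬∨-rule on 2]
4. ¬r, u   [¬∨-rule on 2]
Accessibility: uRu
The negation has an open branch (countermodel exists).

Not valid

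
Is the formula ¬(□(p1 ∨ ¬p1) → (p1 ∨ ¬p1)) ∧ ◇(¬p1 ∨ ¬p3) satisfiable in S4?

Unsatisfiable (every branch closes)

1. ¬(□(p1 ∨ ¬p1) → (p1 ∨ ¬p1)) ∧ ◇(¬p1 ∨ ¬p3), 0
2. ¬(□(p1 ∨ ¬p1) → (p1 ∨ ¬p1)), 0
3. ◇(¬p1 ∨ ¬p3), 0
4. □(p1 ∨ ¬p1), 0
5. ¬(p1 ∨ ¬p1), 0
6. ¬p1, 0
7. p1, 0
Accessibility: 0R0
Branch closes: p1 and ¬p1 both at 0.
Every branch closes; the branch above is one of them.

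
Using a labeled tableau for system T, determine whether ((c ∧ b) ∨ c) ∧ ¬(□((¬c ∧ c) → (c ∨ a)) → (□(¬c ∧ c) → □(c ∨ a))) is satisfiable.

No, unsatisfiable

1. ((c ∧ b) ∨ c) ∧ ¬(□((¬c ∧ c) → (c ∨ a)) → (□(¬c ∧ c) → □(c ∨ a))), w0
2. (c ∧ b) ∨ c, w0
3. ¬(□((¬c ∧ c) → (c ∨ a)) → (□(¬c ∧ c) → □(c ∨ a))), w0
4. □((¬c ∧ c) → (c ∨ a)), w0
5. ¬(□(¬c ∧ c) → □(c ∨ a)), w0
6. □(¬c ∧ c), w0
7. ¬□(c ∨ a), w0
8. (¬c ∧ c) → (c ∨ a), w0
9. ¬c ∧ c, w0
10. ¬c, w0
11. c, w0
Accessibility: w0Rw0
Branch closes: c and ¬c both at w0.
Every branch closes; the branch above is one of them.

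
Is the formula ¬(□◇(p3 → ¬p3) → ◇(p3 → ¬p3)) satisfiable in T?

Unsatisfiable

1. ¬(□◇(p3 → ¬p3) → ◇(p3 → ¬p3)), w0
2. □◇(p3 → ¬p3), w0   [¬→-rule on 1]
3. ¬◇(p3 → ¬p3), w0   [¬→-rule on 1]
4. ◇(p3 → ¬p3), w0   [□-rule on 2 via w0Rw0]
5. ¬(p3 → ¬p3), w0   [¬◇-rule on 3 via w0Rw0]
6. p3, w0   [¬→-rule on 5]
7. p3 → ¬p3, w1   [◇-rule on 4: fresh world w1, w0Rw1]
8. ◇(p3 → ¬p3), w1   [□-rule on 2 via w0Rw1]
9. ¬(p3 → ¬p3), w1   [¬◇-rule on 3 via w0Rw1]
10. p3, w1   [¬→-rule on 9]
11. ¬p3, w1   [→-rule on 7 (branches; this branch)]
Accessibility: w0Rw0, w0Rw1, w1Rw1
Branch closes: p3 and ¬p3 both at w1.
All branches of the tableau close; one closing branch shown above.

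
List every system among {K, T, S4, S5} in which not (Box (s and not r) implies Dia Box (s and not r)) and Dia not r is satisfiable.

T-tableau for the formula:
1. not (Box (s and not r) implies Dia Box (s and not r)) and Dia not r, 0
2. not (Box (s and not r) implies Dia Box (s and not r)), 0
3. Dia not r, 0
4. Box (s and not r), 0
5. not Dia Box (s and not r), 0
6. s and not r, 0
7. s, 0
8. not r, 0
9. not Box (s and not r), 0
10. not r, 1
11. s and not r, 1
12. s, 1
13. not Box (s and not r), 1
14. not (s and not r), 2
15. s and not r, 2
16. s, 2
17. not r, 2
18. not Box (s and not r), 2
19. r, 2
Accessibility: 0R0, 0R1, 0R2, 1R1, 2R2
Branch closes: r and not r both at 2.
Every branch closes (one shown): unsatisfiable in T, hence also in S4, S5 (every S4/S5-frame is a T-frame).
K-tableau for the formula:
1. not (Box (s and not r) implies Dia Box (s and not r)) and Dia not r, 0
2. not (Box (s and not r) implies Dia Box (s and not r)), 0
3. Dia not r, 0
4. Box (s and not r), 0
5. not Dia Box (s and not r), 0
6. not r, 1
7. s and not r, 1
8. s, 1
9. not Box (s and not r), 1
10. not (s and not r), 2
11. r, 2
Accessibility: 0R1, 1R2
Complete open branch: satisfiable in K.

K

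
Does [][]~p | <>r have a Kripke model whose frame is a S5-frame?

Satisfiable (open branch found)

1. [][]~p | <>r, 0
2. <>r, 0
3. r, 1
Accessibility: 0R0, 0R1, 1R0, 1R1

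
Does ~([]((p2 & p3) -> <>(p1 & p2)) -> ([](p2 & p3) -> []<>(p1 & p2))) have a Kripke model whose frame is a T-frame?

1. ~([]((p2 & p3) -> <>(p1 & p2)) -> ([](p2 & p3) -> []<>(p1 & p2))), w0
2. []((p2 & p3) -> <>(p1 & p2)), w0
3. ~([](p2 & p3) -> []<>(p1 & p2)), w0
4. [](p2 & p3), w0
5. ~[]<>(p1 & p2), w0
6. (p2 & p3) -> <>(p1 & p2), w0
7. p2 & p3, w0
8. p2, w0
9. p3, w0
10. <>(p1 & p2), w0
11. ~<>(p1 & p2), w1
12. (p2 & p3) -> <>(p1 & p2), w1
13. p2 & p3, w1
14. p2, w1
15. p3, w1
16. ~(p1 & p2), w1
17. <>(p1 & p2), w1
18. ~p1, w1
19. p1 & p2, w2
20. p1, w2
21. p2, w2
22. (p2 & p3) -> <>(p1 & p2), w2
23. p2 & p3, w2
24. p3, w2
25. <>(p1 & p2), w2
26. p1 & p2, w3
27. p1, w3
28. p2, w3
29. ~(p1 & p2), w3
30. ~p2, w3
Accessibility: w0Rw0, w0Rw1, w0Rw2, w1Rw1, w1Rw3, w2Rw2, w3Rw3
Branch closes: p2 and ~p2 both at w3.
All branches of the tableau close; one closing branch shown above.

No, unsatisfiable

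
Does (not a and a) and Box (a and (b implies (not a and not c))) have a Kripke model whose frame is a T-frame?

Unsatisfiable

1. (not a and a) and Box (a and (b implies (not a and not c))), 0
2. not a and a, 0   [and-rule on 1]
3. Box (a and (b implies (not a and not c))), 0   [and-rule on 1]
4. not a, 0   [and-rule on 2]
5. a, 0   [and-rule on 2]
Accessibility: 0R0
Branch closes: a and not a both at 0.
(One branch shown.) All branches close.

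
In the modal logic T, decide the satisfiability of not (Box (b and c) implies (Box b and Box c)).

Unsatisfiable (every branch closes)

1. not (Box (b and c) implies (Box b and Box c)), u
2. Box (b and c), u
3. not (Box b and Box c), u
4. b and c, u
5. b, u
6. c, u
7. not Box c, u
8. not c, v
9. b and c, v
10. b, v
11. c, v
Accessibility: uRu, uRv, vRv
Branch closes: c and not c both at v.
All branches of the tableau close; one closing branch shown above.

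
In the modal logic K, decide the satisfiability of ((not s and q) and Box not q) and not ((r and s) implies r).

Unsatisfiable (every branch closes)

1. ((not s and q) and Box not q) and not ((r and s) implies r), 0
2. (not s and q) and Box not q, 0
3. not ((r and s) implies r), 0
4. not s and q, 0
5. Box not q, 0
6. r and s, 0
7. not r, 0
8. not s, 0
9. q, 0
10. r, 0
11. s, 0
Branch closes: r and not r both at 0.
Every branch closes; the branch above is one of them.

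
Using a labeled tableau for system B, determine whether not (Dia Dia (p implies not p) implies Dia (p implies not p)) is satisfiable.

Satisfiable

1. not (Dia Dia (p implies not p) implies Dia (p implies not p)), 0
2. Dia Dia (p implies not p), 0
3. not Dia (p implies not p), 0
4. not (p implies not p), 0
5. p, 0
6. Dia (p implies not p), 1
7. not (p implies not p), 1
8. p, 1
9. p implies not p, 2
10. not p, 2
Accessibility: 0R0, 0R1, 1R0, 1R1, 1R2, 2R1, 2R2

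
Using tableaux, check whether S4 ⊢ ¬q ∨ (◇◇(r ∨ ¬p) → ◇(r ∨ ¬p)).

Valid

Tableau for the negation ¬(¬q ∨ (◇◇(r ∨ ¬p) → ◇(r ∨ ¬p))):
1. ¬(¬q ∨ (◇◇(r ∨ ¬p) → ◇(r ∨ ¬p))), w0
2. q, w0
3. ¬(◇◇(r ∨ ¬p) → ◇(r ∨ ¬p)), w0
4. ◇◇(r ∨ ¬p), w0
5. ¬◇(r ∨ ¬p), w0
6. ¬(r ∨ ¬p), w0
7. ¬r, w0
8. p, w0
9. ◇(r ∨ ¬p), w1
10. ¬(r ∨ ¬p), w1
11. ¬r, w1
12. p, w1
13. r ∨ ¬p, w2
14. ¬(r ∨ ¬p), w2
15. ¬r, w2
16. p, w2
17. ¬p, w2
Accessibility: w0Rw0, w0Rw1, w0Rw2, w1Rw1, w1Rw2, w2Rw2
Branch closes: p and ¬p both at w2.
All branches of the negation close; one closing branch shown above.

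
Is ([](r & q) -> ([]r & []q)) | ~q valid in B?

Tableau for the negation ~(([](r & q) -> ([]r & []q)) | ~q):
1. ~(([](r & q) -> ([]r & []q)) | ~q), w0
2. ~([](r & q) -> ([]r & []q)), w0
3. q, w0
4. [](r & q), w0
5. ~([]r & []q), w0
6. r & q, w0
7. r, w0
8. ~[]q, w0
9. ~q, w1
10. r & q, w1
11. r, w1
12. q, w1
Accessibility: w0Rw0, w0Rw1, w1Rw0, w1Rw1
Branch closes: q and ~q both at w1.
All branches of the negation close; one closing branch shown above.

Yes, valid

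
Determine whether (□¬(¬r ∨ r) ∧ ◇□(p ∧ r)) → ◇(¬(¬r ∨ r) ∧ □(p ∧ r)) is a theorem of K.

Tableau for the negation ¬((□¬(¬r ∨ r) ∧ ◇□(p ∧ r)) → ◇(¬(¬r ∨ r) ∧ □(p ∧ r))):
1. ¬((□¬(¬r ∨ r) ∧ ◇□(p ∧ r)) → ◇(¬(¬r ∨ r) ∧ □(p ∧ r))), u
2. □¬(¬r ∨ r) ∧ ◇□(p ∧ r), u
3. ¬◇(¬(¬r ∨ r) ∧ □(p ∧ r)), u
4. □¬(¬r ∨ r), u
5. ◇□(p ∧ r), u
6. □(p ∧ r), v
7. ¬(¬(¬r ∨ r) ∧ □(p ∧ r)), v
8. ¬(¬r ∨ r), v
9. r, v
10. ¬r, v
Accessibility: uRv
Branch closes: r and ¬r both at v.
Every branch of the negation's tableau closes; the branch above is one of them.

Valid in K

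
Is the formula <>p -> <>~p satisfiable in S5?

1. <>p -> <>~p, w0
2. <>~p, w0
3. ~p, w1
Accessibility: w0Rw0, w0Rw1, w1Rw0, w1Rw1

Satisfiable (open branch found)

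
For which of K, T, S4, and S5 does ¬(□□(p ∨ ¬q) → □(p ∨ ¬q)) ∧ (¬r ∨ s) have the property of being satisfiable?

K

T-tableau for the formula:
1. ¬(□□(p ∨ ¬q) → □(p ∨ ¬q)) ∧ (¬r ∨ s), 0
2. ¬(□□(p ∨ ¬q) → □(p ∨ ¬q)), 0
3. ¬r ∨ s, 0
4. □□(p ∨ ¬q), 0
5. ¬□(p ∨ ¬q), 0
6. □(p ∨ ¬q), 0
7. p ∨ ¬q, 0
8. s, 0
9. ¬q, 0
10. ¬(p ∨ ¬q), 1
11. ¬p, 1
12. q, 1
13. □(p ∨ ¬q), 1
14. p ∨ ¬q, 1
15. ¬q, 1
Accessibility: 0R0, 0R1, 1R1
Branch closes: q and ¬q both at 1.
Every branch closes (one shown): unsatisfiable in T, hence also in S4, S5 (every S4/S5-frame is a T-frame).
K-tableau for the formula:
1. ¬(□□(p ∨ ¬q) → □(p ∨ ¬q)) ∧ (¬r ∨ s), 0
2. ¬(□□(p ∨ ¬q) → □(p ∨ ¬q)), 0
3. ¬r ∨ s, 0
4. □□(p ∨ ¬q), 0
5. ¬□(p ∨ ¬q), 0
6. s, 0
7. ¬(p ∨ ¬q), 1
8. ¬p, 1
9. q, 1
10. □(p ∨ ¬q), 1
Accessibility: 0R1
Complete open branch: satisfiable in K.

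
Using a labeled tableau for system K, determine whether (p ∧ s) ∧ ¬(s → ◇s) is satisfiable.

1. (p ∧ s) ∧ ¬(s → ◇s), 0
2. p ∧ s, 0
3. ¬(s → ◇s), 0
4. p, 0
5. s, 0
6. ¬◇s, 0

Yes, satisfiable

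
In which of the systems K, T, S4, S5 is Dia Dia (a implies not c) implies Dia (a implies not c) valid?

S4, S5

T-tableau for the negation not (Dia Dia (a implies not c) implies Dia (a implies not c)):
1. not (Dia Dia (a implies not c) implies Dia (a implies not c)), 0
2. Dia Dia (a implies not c), 0   [neg-implies-rule on 1]
3. not Dia (a implies not c), 0   [neg-implies-rule on 1]
4. not (a implies not c), 0   [neg-Dia-rule on 3 via 0R0]
5. a, 0   [neg-implies-rule on 4]
6. c, 0   [neg-implies-rule on 4]
7. Dia (a implies not c), 1   [Dia-rule on 2: fresh world 1, 0R1]
8. not (a implies not c), 1   [neg-Dia-rule on 3 via 0R1]
9. a, 1   [neg-implies-rule on 8]
10. c, 1   [neg-implies-rule on 8]
11. a implies not c, 2   [Dia-rule on 7: fresh world 2, 1R2]
12. not c, 2   [implies-rule on 11 (branches; this branch)]
Accessibility: 0R0, 0R1, 1R1, 1R2, 2R2
Complete open branch: countermodel on a T-frame, so not valid in T, nor in K (the same frame is also a K-frame).
S4-tableau for the negation not (Dia Dia (a implies not c) implies Dia (a implies not c)):
1. not (Dia Dia (a implies not c) implies Dia (a implies not c)), 0
2. Dia Dia (a implies not c), 0   [neg-implies-rule on 1]
3. not Dia (a implies not c), 0   [neg-implies-rule on 1]
4. not (a implies not c), 0   [neg-Dia-rule on 3 via 0R0]
5. a, 0   [neg-implies-rule on 4]
6. c, 0   [neg-implies-rule on 4]
7. Dia (a implies not c), 1   [Dia-rule on 2: fresh world 1, 0R1]
8. not (a implies not c), 1   [neg-Dia-rule on 3 via 0R1]
9. a, 1   [neg-implies-rule on 8]
10. c, 1   [neg-implies-rule on 8]
11. a implies not c, 2   [Dia-rule on 7: fresh world 2, 1R2]
12. not (a implies not c), 2   [neg-Dia-rule on 3 via 0R2]
13. a, 2   [neg-implies-rule on 12]
14. c, 2   [neg-implies-rule on 12]
15. not c, 2   [implies-rule on 11 (branches; this branch)]
Accessibility: 0R0, 0R1, 0R2, 1R1, 1R2, 2R2
Branch closes: c and not c both at 2.
Every branch closes (one shown): valid in S4, hence also in S5 (every theorem of S4 is a theorem of S5).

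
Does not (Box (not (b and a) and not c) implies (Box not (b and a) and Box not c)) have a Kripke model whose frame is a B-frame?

1. not (Box (not (b and a) and not c) implies (Box not (b and a) and Box not c)), w0
2. Box (not (b and a) and not c), w0
3. not (Box not (b and a) and Box not c), w0
4. not (b and a) and not c, w0
5. not (b and a), w0
6. not c, w0
7. not Box not (b and a), w0
8. not a, w0
9. b and a, w1
10. b, w1
11. a, w1
12. not (b and a) and not c, w1
13. not (b and a), w1
14. not c, w1
15. not a, w1
Accessibility: w0Rw0, w0Rw1, w1Rw0, w1Rw1
Branch closes: a and not a both at w1.
Every branch closes; the branch above is one of them.

No, unsatisfiable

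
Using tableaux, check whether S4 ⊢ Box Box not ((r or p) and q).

Not valid

Tableau for the negation not Box Box not ((r or p) and q):
1. not Box Box not ((r or p) and q), 0
2. not Box not ((r or p) and q), 1   [neg-Box-rule on 1: fresh world 1, 0R1]
3. (r or p) and q, 2   [neg-Box-rule on 2: fresh world 2, 1R2]
4. r or p, 2   [and-rule on 3]
5. q, 2   [and-rule on 3]
6. p, 2   [or-rule on 4 (branches; this branch)]
Accessibility: 0R0, 0R1, 0R2, 1R1, 1R2, 2R2
The negation has an open branch (countermodel exists).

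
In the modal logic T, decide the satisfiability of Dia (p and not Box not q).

1. Dia (p and not Box not q), w0
2. p and not Box not q, w1   [Dia-rule on 1: fresh world w1, w0Rw1]
3. p, w1   [and-rule on 2]
4. not Box not q, w1   [and-rule on 2]
5. q, w2   [neg-Box-rule on 4: fresh world w2, w1Rw2]
Accessibility: w0Rw0, w0Rw1, w1Rw1, w1Rw2, w2Rw2

Yes, satisfiable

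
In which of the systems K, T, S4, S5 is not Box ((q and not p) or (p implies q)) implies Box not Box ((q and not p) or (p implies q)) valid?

S4-tableau for the negation not (not Box ((q and not p) or (p implies q)) implies Box not Box ((q and not p) or (p implies q))):
1. not (not Box ((q and not p) or (p implies q)) implies Box not Box ((q and not p) or (p implies q))), 0
2. not Box ((q and not p) or (p implies q)), 0   [neg-implies-rule on 1]
3. not Box not Box ((q and not p) or (p implies q)), 0   [neg-implies-rule on 1]
4. not ((q and not p) or (p implies q)), 1   [neg-Box-rule on 2: fresh world 1, 0R1]
5. not (q and not p), 1   [neg-or-rule on 4]
6. not (p implies q), 1   [neg-or-rule on 4]
7. p, 1   [neg-implies-rule on 6]
8. not q, 1   [neg-implies-rule on 6]
9. Box ((q and not p) or (p implies q)), 2   [neg-Box-rule on 3: fresh world 2, 0R2]
10. (q and not p) or (p implies q), 2   [Box-rule on 9 via 2R2]
11. p implies q, 2   [or-rule on 10 (branches; this branch)]
12. q, 2   [implies-rule on 11 (branches; this branch)]
Accessibility: 0R0, 0R1, 0R2, 1R1, 2R2
Complete open branch: countermodel on an S4-frame, so not valid in S4, nor in K, T (the same frame is also a K-frame and a T-frame).
S5-tableau for the negation not (not Box ((q and not p) or (p implies q)) implies Box not Box ((q and not p) or (p implies q))):
1. not (not Box ((q and not p) or (p implies q)) implies Box not Box ((q and not p) or (p implies q))), 0
2. not Box ((q and not p) or (p implies q)), 0   [neg-implies-rule on 1]
3. not Box not Box ((q and not p) or (p implies q)), 0   [neg-implies-rule on 1]
4. not ((q and not p) or (p implies q)), 1   [neg-Box-rule on 2: fresh world 1, 0R1]
5. not (q and not p), 1   [neg-or-rule on 4]
6. not (p implies q), 1   [neg-or-rule on 4]
7. p, 1   [neg-implies-rule on 6]
8. not q, 1   [neg-implies-rule on 6]
9. Box ((q and not p) or (p implies q)), 2   [neg-Box-rule on 3: fresh world 2, 0R2]
10. (q and not p) or (p implies q), 0   [Box-rule on 9 via 2R0]
11. (q and not p) or (p implies q), 1   [Box-rule on 9 via 2R1]
12. (q and not p) or (p implies q), 2   [Box-rule on 9 via 2R2]
13. p implies q, 0   [or-rule on 10 (branches; this branch)]
14. p implies q, 1   [or-rule on 11 (branches; this branch)]
15. q and not p, 2   [or-rule on 12 (branches; this branch)]
16. q, 2   [and-rule on 15]
17. not p, 2   [and-rule on 15]
18. q, 0   [implies-rule on 13 (branches; this branch)]
19. q, 1   [implies-rule on 14 (branches; this branch)]
Accessibility: 0R0, 0R1, 0R2, 1R0, 1R1, 1R2, 2R0, 2R1, 2R2
Branch closes: q and not q both at 1.
Every branch closes (one shown): valid in S5.

S5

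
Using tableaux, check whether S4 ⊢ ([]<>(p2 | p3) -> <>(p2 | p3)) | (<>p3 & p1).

Tableau for the negation ~(([]<>(p2 | p3) -> <>(p2 | p3)) | (<>p3 & p1)):
1. ~(([]<>(p2 | p3) -> <>(p2 | p3)) | (<>p3 & p1)), w0
2. ~([]<>(p2 | p3) -> <>(p2 | p3)), w0
3. ~(<>p3 & p1), w0
4. []<>(p2 | p3), w0
5. ~<>(p2 | p3), w0
6. <>(p2 | p3), w0
7. ~(p2 | p3), w0
8. ~p2, w0
9. ~p3, w0
10. ~p1, w0
11. p2 | p3, w1
12. <>(p2 | p3), w1
13. ~(p2 | p3), w1
14. ~p2, w1
15. ~p3, w1
16. p3, w1
Accessibility: w0Rw0, w0Rw1, w1Rw1
Branch closes: p3 and ~p3 both at w1.
All branches of the negation close; one closing branch shown above.

Valid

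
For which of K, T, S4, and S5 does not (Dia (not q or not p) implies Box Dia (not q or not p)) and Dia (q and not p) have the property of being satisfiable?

S5-tableau for the formula:
1. not (Dia (not q or not p) implies Box Dia (not q or not p)) and Dia (q and not p), w0
2. not (Dia (not q or not p) implies Box Dia (not q or not p)), w0
3. Dia (q and not p), w0
4. Dia (not q or not p), w0
5. not Box Dia (not q or not p), w0
6. q and not p, w1
7. q, w1
8. not p, w1
9. not q or not p, w2
10. not p, w2
11. not Dia (not q or not p), w3
12. not (not q or not p), w0
13. q, w0
14. p, w0
15. not (not q or not p), w1
16. p, w1
Accessibility: w0Rw0, w0Rw1, w0Rw2, w0Rw3, w1Rw0, w1Rw1, w1Rw2, w1Rw3, w2Rw0, w2Rw1, w2Rw2, w2Rw3, w3Rw0, w3Rw1, w3Rw2, w3Rw3
Branch closes: p and not p both at w1.
Every branch closes (one shown): unsatisfiable in S5.
S4-tableau for the formula:
1. not (Dia (not q or not p) implies Box Dia (not q or not p)) and Dia (q and not p), w0
2. not (Dia (not q or not p) implies Box Dia (not q or not p)), w0
3. Dia (q and not p), w0
4. Dia (not q or not p), w0
5. not Box Dia (not q or not p), w0
6. q and not p, w1
7. q, w1
8. not p, w1
9. not q or not p, w2
10. not p, w2
11. not Dia (not q or not p), w3
12. not (not q or not p), w3
13. q, w3
14. p, w3
Accessibility: w0Rw0, w0Rw1, w0Rw2, w0Rw3, w1Rw1, w2Rw2, w3Rw3
Complete open branch: satisfiable in S4, hence also in K, T (this S4-model is also a K-model and a T-model).

K, T, S4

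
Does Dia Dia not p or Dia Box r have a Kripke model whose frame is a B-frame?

Satisfiable

1. Dia Dia not p or Dia Box r, w0
2. Dia Box r, w0   [or-rule on 1 (branches; this branch)]
3. Box r, w1   [Dia-rule on 2: fresh world w1, w0Rw1]
4. r, w0   [Box-rule on 3 via w1Rw0]
5. r, w1   [Box-rule on 3 via w1Rw1]
Accessibility: w0Rw0, w0Rw1, w1Rw0, w1Rw1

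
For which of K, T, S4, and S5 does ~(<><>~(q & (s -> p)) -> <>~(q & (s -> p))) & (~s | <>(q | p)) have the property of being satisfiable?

S4-tableau for the formula:
1. ~(<><>~(q & (s -> p)) -> <>~(q & (s -> p))) & (~s | <>(q | p)), w0
2. ~(<><>~(q & (s -> p)) -> <>~(q & (s -> p))), w0
3. ~s | <>(q | p), w0
4. <><>~(q & (s -> p)), w0
5. ~<>~(q & (s -> p)), w0
6. q & (s -> p), w0
7. q, w0
8. s -> p, w0
9. <>(q | p), w0
10. p, w0
11. <>~(q & (s -> p)), w1
12. q & (s -> p), w1
13. q, w1
14. s -> p, w1
15. p, w1
16. q | p, w2
17. q & (s -> p), w2
18. q, w2
19. s -> p, w2
20. p, w2
21. ~(q & (s -> p)), w3
22. q & (s -> p), w3
23. q, w3
24. s -> p, w3
25. ~(s -> p), w3
26. s, w3
27. ~p, w3
28. p, w3
Accessibility: w0Rw0, w0Rw1, w0Rw2, w0Rw3, w1Rw1, w1Rw3, w2Rw2, w3Rw3
Branch closes: p and ~p both at w3.
Every branch closes (one shown): unsatisfiable in S4, hence also in S5 (every S5-frame is an S4-frame).
T-tableau for the formula:
1. ~(<><>~(q & (s -> p)) -> <>~(q & (s -> p))) & (~s | <>(q | p)), w0
2. ~(<><>~(q & (s -> p)) -> <>~(q & (s -> p))), w0
3. ~s | <>(q | p), w0
4. <><>~(q & (s -> p)), w0
5. ~<>~(q & (s -> p)), w0
6. q & (s -> p), w0
7. q, w0
8. s -> p, w0
9. <>(q | p), w0
10. p, w0
11. <>~(q & (s -> p)), w1
12. q & (s -> p), w1
13. q, w1
14. s -> p, w1
15. p, w1
16. q | p, w2
17. q & (s -> p), w2
18. q, w2
19. s -> p, w2
20. p, w2
21. ~(q & (s -> p)), w3
22. ~(s -> p), w3
23. s, w3
24. ~p, w3
Accessibility: w0Rw0, w0Rw1, w0Rw2, w1Rw1, w1Rw3, w2Rw2, w3Rw3
Complete open branch: satisfiable in T, hence also in K (this T-model is also a K-model).

K, T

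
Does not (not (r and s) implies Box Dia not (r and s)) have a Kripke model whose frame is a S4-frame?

Yes, satisfiable

1. not (not (r and s) implies Box Dia not (r and s)), 0
2. not (r and s), 0
3. not Box Dia not (r and s), 0
4. not s, 0
5. not Dia not (r and s), 1
6. r and s, 1
7. r, 1
8. s, 1
Accessibility: 0R0, 0R1, 1R1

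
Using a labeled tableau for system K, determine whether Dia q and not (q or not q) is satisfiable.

No, unsatisfiable

1. Dia q and not (q or not q), 0
2. Dia q, 0
3. not (q or not q), 0
4. not q, 0
5. q, 0
Branch closes: q and not q both at 0.
(One branch shown.) All branches close.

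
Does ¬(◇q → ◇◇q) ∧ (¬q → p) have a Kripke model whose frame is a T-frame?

1. ¬(◇q → ◇◇q) ∧ (¬q → p), 0
2. ¬(◇q → ◇◇q), 0   [∧-rule on 1]
3. ¬q → p, 0   [∧-rule on 1]
4. ◇q, 0   [¬→-rule on 2]
5. ¬◇◇q, 0   [¬→-rule on 2]
6. ¬◇q, 0   [¬◇-rule on 5 via 0R0]
7. ¬q, 0   [¬◇-rule on 6 via 0R0]
8. p, 0   [→-rule on 3 (branches; this branch)]
9. q, 1   [◇-rule on 4: fresh world 1, 0R1]
10. ¬◇q, 1   [¬◇-rule on 5 via 0R1]
11. ¬q, 1   [¬◇-rule on 6 via 0R1]
Accessibility: 0R0, 0R1, 1R1
Branch closes: q and ¬q both at 1.
(One branch shown.) All branches close.

Unsatisfiable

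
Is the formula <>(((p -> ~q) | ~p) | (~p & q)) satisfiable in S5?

1. <>(((p -> ~q) | ~p) | (~p & q)), 0
2. ((p -> ~q) | ~p) | (~p & q), 1
3. ~p & q, 1
4. ~p, 1
5. q, 1
Accessibility: 0R0, 0R1, 1R0, 1R1

Yes, satisfiable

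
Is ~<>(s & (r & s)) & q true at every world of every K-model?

Tableau for the negation ~(~<>(s & (r & s)) & q):
1. ~(~<>(s & (r & s)) & q), w0
2. ~q, w0
The negation has an open branch (countermodel exists).

Invalid (countermodel exists)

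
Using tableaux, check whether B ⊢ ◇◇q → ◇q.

Tableau for the negation ¬(◇◇q → ◇q):
1. ¬(◇◇q → ◇q), u
2. ◇◇q, u
3. ¬◇q, u
4. ¬q, u
5. ◇q, v
6. ¬q, v
7. q, w
Accessibility: uRu, uRv, vRu, vRv, vRw, wRv, wRw
The negation has an open branch (countermodel exists).

Not valid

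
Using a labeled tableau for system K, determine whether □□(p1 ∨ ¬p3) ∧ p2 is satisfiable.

1. □□(p1 ∨ ¬p3) ∧ p2, w0
2. □□(p1 ∨ ¬p3), w0
3. p2, w0

Yes, satisfiable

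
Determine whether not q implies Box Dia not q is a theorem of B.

Tableau for the negation not (not q implies Box Dia not q):
1. not (not q implies Box Dia not q), w0
2. not q, w0
3. not Box Dia not q, w0
4. not Dia not q, w1
5. q, w0
Accessibility: w0Rw0, w0Rw1, w1Rw0, w1Rw1
Branch closes: q and not q both at w0.
Every branch of the negation's tableau closes; the branch above is one of them.

Valid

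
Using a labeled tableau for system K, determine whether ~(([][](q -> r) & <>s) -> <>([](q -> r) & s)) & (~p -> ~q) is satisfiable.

1. ~(([][](q -> r) & <>s) -> <>([](q -> r) & s)) & (~p -> ~q), w0
2. ~(([][](q -> r) & <>s) -> <>([](q -> r) & s)), w0
3. ~p -> ~q, w0
4. [][](q -> r) & <>s, w0
5. ~<>([](q -> r) & s), w0
6. [][](q -> r), w0
7. <>s, w0
8. ~q, w0
9. s, w1
10. ~([](q -> r) & s), w1
11. [](q -> r), w1
12. ~[](q -> r), w1
13. ~(q -> r), w2
14. q, w2
15. ~r, w2
16. q -> r, w2
17. r, w2
Accessibility: w0Rw1, w1Rw2
Branch closes: r and ~r both at w2.
Every branch closes; the branch above is one of them.

Unsatisfiable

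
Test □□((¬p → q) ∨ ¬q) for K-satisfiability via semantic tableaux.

1. □□((¬p → q) ∨ ¬q), 0

Satisfiable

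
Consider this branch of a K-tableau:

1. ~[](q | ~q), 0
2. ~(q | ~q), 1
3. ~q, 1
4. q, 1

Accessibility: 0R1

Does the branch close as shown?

Both q and ~q appear at 1.

Yes, closed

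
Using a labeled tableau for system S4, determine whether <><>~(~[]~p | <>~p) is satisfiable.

1. <><>~(~[]~p | <>~p), 0
2. <>~(~[]~p | <>~p), 1
3. ~(~[]~p | <>~p), 2
4. []~p, 2
5. ~<>~p, 2
6. ~p, 2
7. p, 2
Accessibility: 0R0, 0R1, 0R2, 1R1, 1R2, 2R2
Branch closes: p and ~p both at 2.
(One branch shown.) All branches close.

Unsatisfiable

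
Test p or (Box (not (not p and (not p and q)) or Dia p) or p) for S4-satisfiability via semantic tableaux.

1. p or (Box (not (not p and (not p and q)) or Dia p) or p), w0
2. Box (not (not p and (not p and q)) or Dia p) or p, w0   [or-rule on 1 (branches; this branch)]
3. p, w0   [or-rule on 2 (branches; this branch)]
Accessibility: w0Rw0

Yes, satisfiable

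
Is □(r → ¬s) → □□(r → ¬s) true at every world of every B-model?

Tableau for the negation ¬(□(r → ¬s) → □□(r → ¬s)):
1. ¬(□(r → ¬s) → □□(r → ¬s)), u
2. □(r → ¬s), u
3. ¬□□(r → ¬s), u
4. r → ¬s, u
5. ¬s, u
6. ¬□(r → ¬s), v
7. r → ¬s, v
8. ¬s, v
9. ¬(r → ¬s), w
10. r, w
11. s, w
Accessibility: uRu, uRv, vRu, vRv, vRw, wRv, wRw
The negation has an open branch (countermodel exists).

Invalid (countermodel exists)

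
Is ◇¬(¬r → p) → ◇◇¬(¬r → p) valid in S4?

Tableau for the negation ¬(◇¬(¬r → p) → ◇◇¬(¬r → p)):
1. ¬(◇¬(¬r → p) → ◇◇¬(¬r → p)), u
2. ◇¬(¬r → p), u   [¬→-rule on 1]
3. ¬◇◇¬(¬r → p), u   [¬→-rule on 1]
4. ¬◇¬(¬r → p), u   [¬◇-rule on 3 via uRu]
5. ¬r → p, u   [¬◇-rule on 4 via uRu]
6. p, u   [→-rule on 5 (branches; this branch)]
7. ¬(¬r → p), v   [◇-rule on 2: fresh world v, uRv]
8. ¬r, v   [¬→-rule on 7]
9. ¬p, v   [¬→-rule on 7]
10. ¬◇¬(¬r → p), v   [¬◇-rule on 3 via uRv]
11. ¬r → p, v   [¬◇-rule on 4 via uRv]
12. p, v   [→-rule on 11 (branches; this branch)]
Accessibility: uRu, uRv, vRv
Branch closes: p and ¬p both at v.
All branches of the negation close; one closing branch shown above.

Yes, valid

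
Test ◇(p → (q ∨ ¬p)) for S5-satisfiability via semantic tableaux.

Yes, satisfiable

1. ◇(p → (q ∨ ¬p)), w0
2. p → (q ∨ ¬p), w1   [◇-rule on 1: fresh world w1, w0Rw1]
3. q ∨ ¬p, w1   [→-rule on 2 (branches; this branch)]
4. ¬p, w1   [∨-rule on 3 (branches; this branch)]
Accessibility: w0Rw0, w0Rw1, w1Rw0, w1Rw1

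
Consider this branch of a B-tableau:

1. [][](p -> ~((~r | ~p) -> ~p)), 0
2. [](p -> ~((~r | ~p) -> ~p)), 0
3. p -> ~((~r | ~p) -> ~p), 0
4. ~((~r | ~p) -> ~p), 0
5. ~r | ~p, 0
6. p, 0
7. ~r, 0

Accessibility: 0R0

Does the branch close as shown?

No atom appears with both signs at the same world.

Open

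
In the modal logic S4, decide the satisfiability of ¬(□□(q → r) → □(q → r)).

1. ¬(□□(q → r) → □(q → r)), u
2. □□(q → r), u
3. ¬□(q → r), u
4. □(q → r), u
5. q → r, u
6. r, u
7. ¬(q → r), v
8. q, v
9. ¬r, v
10. □(q → r), v
11. q → r, v
12. r, v
Accessibility: uRu, uRv, vRv
Branch closes: r and ¬r both at v.
(One branch shown.) All branches close.

Unsatisfiable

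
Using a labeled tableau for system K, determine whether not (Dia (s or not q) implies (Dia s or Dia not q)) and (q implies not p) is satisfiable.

1. not (Dia (s or not q) implies (Dia s or Dia not q)) and (q implies not p), w0
2. not (Dia (s or not q) implies (Dia s or Dia not q)), w0   [and-rule on 1]
3. q implies not p, w0   [and-rule on 1]
4. Dia (s or not q), w0   [neg-implies-rule on 2]
5. not (Dia s or Dia not q), w0   [neg-implies-rule on 2]
6. not Dia s, w0   [neg-or-rule on 5]
7. not Dia not q, w0   [neg-or-rule on 5]
8. not p, w0   [implies-rule on 3 (branches; this branch)]
9. s or not q, w1   [Dia-rule on 4: fresh world w1, w0Rw1]
10. not s, w1   [neg-Dia-rule on 6 via w0Rw1]
11. q, w1   [neg-Dia-rule on 7 via w0Rw1]
12. not q, w1   [or-rule on 9 (branches; this branch)]
Accessibility: w0Rw1
Branch closes: q and not q both at w1.
(One branch shown.) All branches close.

No, unsatisfiable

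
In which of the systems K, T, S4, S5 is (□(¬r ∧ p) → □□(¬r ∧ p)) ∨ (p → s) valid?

T-tableau for the negation ¬((□(¬r ∧ p) → □□(¬r ∧ p)) ∨ (p → s)):
1. ¬((□(¬r ∧ p) → □□(¬r ∧ p)) ∨ (p → s)), 0
2. ¬(□(¬r ∧ p) → □□(¬r ∧ p)), 0   [¬∨-rule on 1]
3. ¬(p → s), 0   [¬∨-rule on 1]
4. □(¬r ∧ p), 0   [¬→-rule on 2]
5. ¬□□(¬r ∧ p), 0   [¬→-rule on 2]
6. p, 0   [¬→-rule on 3]
7. ¬s, 0   [¬→-rule on 3]
8. ¬r ∧ p, 0   [□-rule on 4 via 0R0]
9. ¬r, 0   [∧-rule on 8]
10. ¬□(¬r ∧ p), 1   [¬□-rule on 5: fresh world 1, 0R1]
11. ¬r ∧ p, 1   [□-rule on 4 via 0R1]
12. ¬r, 1   [∧-rule on 11]
13. p, 1   [∧-rule on 11]
14. ¬(¬r ∧ p), 2   [¬□-rule on 10: fresh world 2, 1R2]
15. ¬p, 2   [¬∧-rule on 14 (branches; this branch)]
Accessibility: 0R0, 0R1, 1R1, 1R2, 2R2
Complete open branch: countermodel on a T-frame, so not valid in T, nor in K (the same frame is also a K-frame).
S4-tableau for the negation ¬((□(¬r ∧ p) → □□(¬r ∧ p)) ∨ (p → s)):
1. ¬((□(¬r ∧ p) → □□(¬r ∧ p)) ∨ (p → s)), 0
2. ¬(□(¬r ∧ p) → □□(¬r ∧ p)), 0   [¬∨-rule on 1]
3. ¬(p → s), 0   [¬∨-rule on 1]
4. □(¬r ∧ p), 0   [¬→-rule on 2]
5. ¬□□(¬r ∧ p), 0   [¬→-rule on 2]
6. p, 0   [¬→-rule on 3]
7. ¬s, 0   [¬→-rule on 3]
8. ¬r ∧ p, 0   [□-rule on 4 via 0R0]
9. ¬r, 0   [∧-rule on 8]
10. ¬□(¬r ∧ p), 1   [¬□-rule on 5: fresh world 1, 0R1]
11. ¬r ∧ p, 1   [□-rule on 4 via 0R1]
12. ¬r, 1   [∧-rule on 11]
13. p, 1   [∧-rule on 11]
14. ¬(¬r ∧ p), 2   [¬□-rule on 10: fresh world 2, 1R2]
15. ¬r ∧ p, 2   [□-rule on 4 via 0R2]
16. ¬r, 2   [∧-rule on 15]
17. p, 2   [∧-rule on 15]
18. ¬p, 2   [¬∧-rule on 14 (branches; this branch)]
Accessibility: 0R0, 0R1, 0R2, 1R1, 1R2, 2R2
Branch closes: p and ¬p both at 2.
Every branch closes (one shown): valid in S4, hence also in S5 (every theorem of S4 is a theorem of S5).

S4, S5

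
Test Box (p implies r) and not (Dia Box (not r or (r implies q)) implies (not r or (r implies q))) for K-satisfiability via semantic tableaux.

Satisfiable (open branch found)

1. Box (p implies r) and not (Dia Box (not r or (r implies q)) implies (not r or (r implies q))), w0
2. Box (p implies r), w0   [and-rule on 1]
3. not (Dia Box (not r or (r implies q)) implies (not r or (r implies q))), w0   [and-rule on 1]
4. Dia Box (not r or (r implies q)), w0   [neg-implies-rule on 3]
5. not (not r or (r implies q)), w0   [neg-implies-rule on 3]
6. r, w0   [neg-or-rule on 5]
7. not (r implies q), w0   [neg-or-rule on 5]
8. not q, w0   [neg-implies-rule on 7]
9. Box (not r or (r implies q)), w1   [Dia-rule on 4: fresh world w1, w0Rw1]
10. p implies r, w1   [Box-rule on 2 via w0Rw1]
11. r, w1   [implies-rule on 10 (branches; this branch)]
Accessibility: w0Rw1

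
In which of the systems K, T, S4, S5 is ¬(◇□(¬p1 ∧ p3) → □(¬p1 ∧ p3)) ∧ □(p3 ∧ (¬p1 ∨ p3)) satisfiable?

K, T, S4

S5-tableau for the formula:
1. ¬(◇□(¬p1 ∧ p3) → □(¬p1 ∧ p3)) ∧ □(p3 ∧ (¬p1 ∨ p3)), 0
2. ¬(◇□(¬p1 ∧ p3) → □(¬p1 ∧ p3)), 0   [∧-rule on 1]
3. □(p3 ∧ (¬p1 ∨ p3)), 0   [∧-rule on 1]
4. ◇□(¬p1 ∧ p3), 0   [¬→-rule on 2]
5. ¬□(¬p1 ∧ p3), 0   [¬→-rule on 2]
6. p3 ∧ (¬p1 ∨ p3), 0   [□-rule on 3 via 0R0]
7. p3, 0   [∧-rule on 6]
8. ¬p1 ∨ p3, 0   [∧-rule on 6]
9. □(¬p1 ∧ p3), 1   [◇-rule on 4: fresh world 1, 0R1]
10. p3 ∧ (¬p1 ∨ p3), 1   [□-rule on 3 via 0R1]
11. p3, 1   [∧-rule on 10]
12. ¬p1 ∨ p3, 1   [∧-rule on 10]
13. ¬p1 ∧ p3, 0   [□-rule on 9 via 1R0]
14. ¬p1, 0   [∧-rule on 13]
15. ¬p1 ∧ p3, 1   [□-rule on 9 via 1R1]
16. ¬p1, 1   [∧-rule on 15]
17. ¬(¬p1 ∧ p3), 2   [¬□-rule on 5: fresh world 2, 0R2]
18. p3 ∧ (¬p1 ∨ p3), 2   [□-rule on 3 via 0R2]
19. p3, 2   [∧-rule on 18]
20. ¬p1 ∨ p3, 2   [∧-rule on 18]
21. ¬p1 ∧ p3, 2   [□-rule on 9 via 1R2]
22. ¬p1, 2   [∧-rule on 21]
23. ¬p3, 2   [¬∧-rule on 17 (branches; this branch)]
Accessibility: 0R0, 0R1, 0R2, 1R0, 1R1, 1R2, 2R0, 2R1, 2R2
Branch closes: p3 and ¬p3 both at 2.
Every branch closes (one shown): unsatisfiable in S5.
S4-tableau for the formula:
1. ¬(◇□(¬p1 ∧ p3) → □(¬p1 ∧ p3)) ∧ □(p3 ∧ (¬p1 ∨ p3)), 0
2. ¬(◇□(¬p1 ∧ p3) → □(¬p1 ∧ p3)), 0   [∧-rule on 1]
3. □(p3 ∧ (¬p1 ∨ p3)), 0   [∧-rule on 1]
4. ◇□(¬p1 ∧ p3), 0   [¬→-rule on 2]
5. ¬□(¬p1 ∧ p3), 0   [¬→-rule on 2]
6. p3 ∧ (¬p1 ∨ p3), 0   [□-rule on 3 via 0R0]
7. p3, 0   [∧-rule on 6]
8. ¬p1 ∨ p3, 0   [∧-rule on 6]
9. □(¬p1 ∧ p3), 1   [◇-rule on 4: fresh world 1, 0R1]
10. p3 ∧ (¬p1 ∨ p3), 1   [□-rule on 3 via 0R1]
11. p3, 1   [∧-rule on 10]
12. ¬p1 ∨ p3, 1   [∧-rule on 10]
13. ¬p1 ∧ p3, 1   [□-rule on 9 via 1R1]
14. ¬p1, 1   [∧-rule on 13]
15. ¬(¬p1 ∧ p3), 2   [¬□-rule on 5: fresh world 2, 0R2]
16. p3 ∧ (¬p1 ∨ p3), 2   [□-rule on 3 via 0R2]
17. p3, 2   [∧-rule on 16]
18. ¬p1 ∨ p3, 2   [∧-rule on 16]
19. p1, 2   [¬∧-rule on 15 (branches; this branch)]
Accessibility: 0R0, 0R1, 0R2, 1R1, 2R2
Complete open branch: satisfiable in S4, hence also in K, T (this S4-model is also a K-model and a T-model).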